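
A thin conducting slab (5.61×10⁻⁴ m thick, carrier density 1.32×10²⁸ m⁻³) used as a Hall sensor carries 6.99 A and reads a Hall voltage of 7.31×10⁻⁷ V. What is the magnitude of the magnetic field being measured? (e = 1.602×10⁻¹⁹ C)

From V_H = IB/(n e t), B = V_H n e t / I.
B = (7.31×10⁻⁷)(1.32×10²⁸)(1.602×10⁻¹⁹)(5.61×10⁻⁴)/6.99 ≈ 0.124 T.

B ≈ 0.124 T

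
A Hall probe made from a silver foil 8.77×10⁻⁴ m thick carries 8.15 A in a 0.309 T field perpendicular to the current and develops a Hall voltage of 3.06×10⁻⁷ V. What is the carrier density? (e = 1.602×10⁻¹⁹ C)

From V_H = IB/(n e t), n = IB/(V_H e t).
n = (8.15)(0.309)/((3.06×10⁻⁷)(1.602×10⁻¹⁹)(8.77×10⁻⁴)) ≈ 5.86×10²⁸ m⁻³.

n ≈ 5.86×10²⁸ m⁻³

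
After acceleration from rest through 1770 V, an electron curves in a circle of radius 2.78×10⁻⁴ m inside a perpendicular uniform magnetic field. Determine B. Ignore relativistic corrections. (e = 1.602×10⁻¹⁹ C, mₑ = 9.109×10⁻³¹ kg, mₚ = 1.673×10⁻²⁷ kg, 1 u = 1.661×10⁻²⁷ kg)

B ≈ 0.510 T

v = √(2|q|V/m) = √(2·1.602×10⁻¹⁹·1770/9.109×10⁻³¹) ≈ 2.495×10⁷ m/s.
B = mv/(|q|r) = (9.109×10⁻³¹)(2.495×10⁷)/((1.602×10⁻¹⁹)(2.78×10⁻⁴)) ≈ 0.510 T.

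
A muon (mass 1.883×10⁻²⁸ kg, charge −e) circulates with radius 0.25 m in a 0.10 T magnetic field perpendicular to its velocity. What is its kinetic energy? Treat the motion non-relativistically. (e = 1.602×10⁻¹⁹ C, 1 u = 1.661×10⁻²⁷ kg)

v = |q|Br/m, then KE = ½mv² = (qBr)²/(2m).
v = (1.602×10⁻¹⁹)(0.10)(0.25)/1.883×10⁻²⁸ ≈ 2.127×10⁷ m/s.
KE = ½(1.883×10⁻²⁸)(2.127×10⁷)² ≈ 4.3×10⁻¹⁴ J.

KE ≈ 4.3×10⁻¹⁴ J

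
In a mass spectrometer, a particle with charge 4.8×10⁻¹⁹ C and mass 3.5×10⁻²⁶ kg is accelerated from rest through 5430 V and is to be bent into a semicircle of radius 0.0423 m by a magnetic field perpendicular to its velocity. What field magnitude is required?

B ≈ 0.665 T

v = √(2|q|V/m) = √(2·4.8×10⁻¹⁹·5430/3.5×10⁻²⁶) ≈ 3.859×10⁵ m/s.
B = mv/(|q|r) = (3.5×10⁻²⁶)(3.859×10⁵)/((4.8×10⁻¹⁹)(0.0423)) ≈ 0.665 T.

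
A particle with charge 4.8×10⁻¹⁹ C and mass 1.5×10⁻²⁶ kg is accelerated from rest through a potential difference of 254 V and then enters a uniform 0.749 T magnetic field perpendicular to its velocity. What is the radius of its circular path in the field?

Acceleration: |q|V = ½mv² ⇒ v = √(2|q|V/m) = √(2·4.8×10⁻¹⁹·254/1.5×10⁻²⁶) ≈ 1.275×10⁵ m/s.
In the field: r = mv/(|q|B) = (1.5×10⁻²⁶)(1.275×10⁵)/((4.8×10⁻¹⁹)(0.749)) ≈ 5.32×10⁻³ m.

r ≈ 5.32×10⁻³ m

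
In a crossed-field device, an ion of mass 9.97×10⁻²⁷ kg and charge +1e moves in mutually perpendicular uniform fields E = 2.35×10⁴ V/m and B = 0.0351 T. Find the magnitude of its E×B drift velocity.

The E×B drift speed is v_d = E/B.
v_d = 2.35×10⁴/0.0351 = 6.70×10⁵ m/s.

v_d ≈ 6.70×10⁵ m/s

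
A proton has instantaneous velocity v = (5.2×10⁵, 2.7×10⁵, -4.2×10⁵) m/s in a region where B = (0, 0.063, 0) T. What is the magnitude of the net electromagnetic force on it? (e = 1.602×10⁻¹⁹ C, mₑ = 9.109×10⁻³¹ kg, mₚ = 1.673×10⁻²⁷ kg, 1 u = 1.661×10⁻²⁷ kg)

v×B = (2.65×10⁴, 0, 3.28×10⁴) N/C.
F = q v×B = (1.602×10⁻¹⁹ C)·(2.65×10⁴, 0, 3.28×10⁴) = (4.24×10⁻¹⁵, 0, 5.25×10⁻¹⁵) N.
|F| = 6.75×10⁻¹⁵ N.

|F| ≈ 6.75×10⁻¹⁵ N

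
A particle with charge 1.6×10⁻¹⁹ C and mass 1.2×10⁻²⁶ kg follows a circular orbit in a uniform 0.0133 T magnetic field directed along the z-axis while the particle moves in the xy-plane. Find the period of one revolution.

The cyclotron period depends only on m, q, B: T = 2πm/(|q|B).
T = 2π(1.2×10⁻²⁶)/((1.6×10⁻¹⁹)(0.0133)) ≈ 3.54×10⁻⁵ s.

T ≈ 3.54×10⁻⁵ s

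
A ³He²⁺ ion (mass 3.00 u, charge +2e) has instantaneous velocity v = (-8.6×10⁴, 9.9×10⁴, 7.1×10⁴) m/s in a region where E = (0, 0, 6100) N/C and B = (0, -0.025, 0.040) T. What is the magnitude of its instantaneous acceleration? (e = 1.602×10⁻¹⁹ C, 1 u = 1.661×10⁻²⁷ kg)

v×B = (5740, 3440, 2150) N/C.
E + v×B = (5740, 3440, 8250) N/C.
F = q(E + v×B) = (3.204×10⁻¹⁹ C)·(5740, 3440, 8250) = (1.84×10⁻¹⁵, 1.10×10⁻¹⁵, 2.64×10⁻¹⁵) N.
|a| = |F|/m = 3.403×10⁻¹⁵/4.983×10⁻²⁷ ≈ 6.83×10¹¹ m/s².

|a| ≈ 6.83×10¹¹ m/s²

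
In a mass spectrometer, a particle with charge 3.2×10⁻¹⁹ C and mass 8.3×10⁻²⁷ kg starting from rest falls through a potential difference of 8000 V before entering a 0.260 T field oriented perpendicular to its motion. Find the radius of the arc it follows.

Acceleration: |q|V = ½mv² ⇒ v = √(2|q|V/m) = √(2·3.2×10⁻¹⁹·8000/8.3×10⁻²⁷) ≈ 7.854×10⁵ m/s.
In the field: r = mv/(|q|B) = (8.3×10⁻²⁷)(7.854×10⁵)/((3.2×10⁻¹⁹)(0.260)) ≈ 0.0784 m.

r ≈ 0.0784 m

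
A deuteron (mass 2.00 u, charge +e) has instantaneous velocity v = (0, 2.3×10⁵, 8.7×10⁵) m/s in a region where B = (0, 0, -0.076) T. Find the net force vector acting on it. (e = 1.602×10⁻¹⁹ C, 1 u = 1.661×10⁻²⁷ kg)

v×B = (-1.75×10⁴, 0, 0) N/C.
F = q v×B = (1.602×10⁻¹⁹ C)·(-1.75×10⁴, 0, 0) = (-2.80×10⁻¹⁵, 0, 0) N.

F ≈ (-2.80×10⁻¹⁵, 0, 0) N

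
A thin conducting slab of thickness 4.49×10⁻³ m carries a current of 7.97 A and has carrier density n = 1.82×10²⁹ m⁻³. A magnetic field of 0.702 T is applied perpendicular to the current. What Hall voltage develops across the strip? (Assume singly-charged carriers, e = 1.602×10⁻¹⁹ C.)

V_H ≈ 4.27×10⁻⁸ V

V_H = IB/(n e t).
V_H = (7.97)(0.702)/((1.82×10²⁹)(1.602×10⁻¹⁹)(4.49×10⁻³)) ≈ 4.27×10⁻⁸ V.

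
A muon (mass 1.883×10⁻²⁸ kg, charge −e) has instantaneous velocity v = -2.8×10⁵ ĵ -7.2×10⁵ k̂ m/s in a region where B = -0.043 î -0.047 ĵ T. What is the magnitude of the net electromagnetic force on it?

v×B = (-3.38×10⁴, 3.10×10⁴, -1.20×10⁴) N/C.
F = q v×B = (−1.602×10⁻¹⁹ C)·(-3.38×10⁴, 3.10×10⁴, -1.20×10⁴) = (5.42×10⁻¹⁵, -4.96×10⁻¹⁵, 1.93×10⁻¹⁵) N.
|F| = 7.60×10⁻¹⁵ N.

|F| ≈ 7.60×10⁻¹⁵ N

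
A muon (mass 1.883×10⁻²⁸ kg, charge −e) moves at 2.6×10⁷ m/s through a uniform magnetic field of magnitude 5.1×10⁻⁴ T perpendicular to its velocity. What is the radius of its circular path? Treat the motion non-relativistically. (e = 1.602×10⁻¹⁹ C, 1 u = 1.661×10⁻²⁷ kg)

The magnetic force provides the centripetal force: |q|vB = mv²/r.
r = mv/(|q|B) = (1.883×10⁻²⁸)(2.6×10⁷)/((1.602×10⁻¹⁹)(5.1×10⁻⁴)) ≈ 60 m.

r ≈ 60 m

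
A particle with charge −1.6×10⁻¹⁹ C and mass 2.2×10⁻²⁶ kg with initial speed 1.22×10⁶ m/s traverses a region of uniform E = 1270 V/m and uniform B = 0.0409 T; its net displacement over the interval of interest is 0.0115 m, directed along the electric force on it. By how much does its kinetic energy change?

The magnetic force is always ⟂ v and does no work; only the electric force changes KE.
ΔKE = F_E · d = |q|E d = (1.6×10⁻¹⁹)(1270)(0.0115) ≈ 2.34×10⁻¹⁸ J.

ΔKE ≈ 2.34×10⁻¹⁸ J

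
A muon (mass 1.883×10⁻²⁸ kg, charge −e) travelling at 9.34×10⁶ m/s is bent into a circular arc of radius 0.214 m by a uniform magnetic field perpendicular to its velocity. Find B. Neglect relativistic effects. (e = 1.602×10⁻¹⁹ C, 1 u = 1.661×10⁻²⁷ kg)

From |q|vB = mv²/r, B = mv/(|q|r).
B = (1.883×10⁻²⁸)(9.34×10⁶)/((1.602×10⁻¹⁹)(0.214)) ≈ 0.0513 T.

B ≈ 0.0513 T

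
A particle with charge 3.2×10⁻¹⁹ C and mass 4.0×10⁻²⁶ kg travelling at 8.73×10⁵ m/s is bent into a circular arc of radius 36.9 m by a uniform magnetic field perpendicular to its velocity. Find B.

From |q|vB = mv²/r, B = mv/(|q|r).
B = (4.0×10⁻²⁶)(8.73×10⁵)/((3.2×10⁻¹⁹)(36.9)) ≈ 2.96×10⁻³ T.

B ≈ 2.96×10⁻³ T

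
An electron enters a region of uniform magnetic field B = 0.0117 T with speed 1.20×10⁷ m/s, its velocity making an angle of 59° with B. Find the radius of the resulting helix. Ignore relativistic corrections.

r ≈ 5.00×10⁻³ m

v⊥ = v sinθ = 1.20×10⁷·sin59° ≈ 1.029×10⁷ m/s.
r = m v⊥/(|q|B) = (9.109×10⁻³¹)(1.029×10⁷)/((1.602×10⁻¹⁹)(0.0117)) ≈ 5.00×10⁻³ m.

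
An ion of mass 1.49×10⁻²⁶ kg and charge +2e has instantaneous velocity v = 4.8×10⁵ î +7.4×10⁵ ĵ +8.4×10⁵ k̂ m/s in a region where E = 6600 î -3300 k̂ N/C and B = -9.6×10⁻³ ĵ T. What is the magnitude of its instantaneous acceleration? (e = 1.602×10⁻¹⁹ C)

v×B = (8060, 0, -4610) N/C.
E + v×B = (1.47×10⁴, 0, -7910) N/C.
F = q(E + v×B) = (3.204×10⁻¹⁹ C)·(1.47×10⁴, 0, -7910) = (4.70×10⁻¹⁵, 0, -2.53×10⁻¹⁵) N.
|a| = |F|/m = 5.338×10⁻¹⁵/1.49×10⁻²⁶ ≈ 3.58×10¹¹ m/s².

|a| ≈ 3.58×10¹¹ m/s²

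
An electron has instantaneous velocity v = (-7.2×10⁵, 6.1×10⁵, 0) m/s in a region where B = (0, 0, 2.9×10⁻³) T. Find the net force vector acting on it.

F ≈ (-2.83×10⁻¹⁶, -3.34×10⁻¹⁶, 0) N

v×B = (1770, 2090, 0) N/C.
F = q v×B = (−1.602×10⁻¹⁹ C)·(1770, 2090, 0) = (-2.83×10⁻¹⁶, -3.34×10⁻¹⁶, 0) N.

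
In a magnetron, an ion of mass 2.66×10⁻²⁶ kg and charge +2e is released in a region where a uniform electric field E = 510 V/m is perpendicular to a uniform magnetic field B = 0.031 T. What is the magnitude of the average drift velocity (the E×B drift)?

v_d ≈ 1.6×10⁴ m/s

The E×B drift speed is v_d = E/B.
v_d = 510/0.031 = 1.6×10⁴ m/s.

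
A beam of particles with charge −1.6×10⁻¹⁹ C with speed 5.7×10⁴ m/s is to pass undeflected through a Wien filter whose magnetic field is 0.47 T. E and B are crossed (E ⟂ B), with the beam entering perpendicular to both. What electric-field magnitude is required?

E = 2.7×10⁴ V/m

For straight-line motion qE = qvB, so E = vB.
E = 5.7×10⁴ × 0.47 = 2.7×10⁴ V/m.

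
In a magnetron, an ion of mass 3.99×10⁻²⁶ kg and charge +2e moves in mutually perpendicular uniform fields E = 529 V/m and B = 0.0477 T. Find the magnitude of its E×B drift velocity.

The steady drift has the magnetic force balancing the electric force, so v_d = E/B.
v_d = 529/0.0477 = 1.11×10⁴ m/s.

v_d ≈ 1.11×10⁴ m/s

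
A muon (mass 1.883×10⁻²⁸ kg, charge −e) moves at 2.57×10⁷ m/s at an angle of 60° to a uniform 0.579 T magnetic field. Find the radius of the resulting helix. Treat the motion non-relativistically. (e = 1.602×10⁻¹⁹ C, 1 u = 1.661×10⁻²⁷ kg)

r ≈ 0.0452 m

v⊥ = v sinθ = 2.57×10⁷·sin60° ≈ 2.226×10⁷ m/s.
r = m v⊥/(|q|B) = (1.883×10⁻²⁸)(2.226×10⁷)/((1.602×10⁻¹⁹)(0.579)) ≈ 0.0452 m.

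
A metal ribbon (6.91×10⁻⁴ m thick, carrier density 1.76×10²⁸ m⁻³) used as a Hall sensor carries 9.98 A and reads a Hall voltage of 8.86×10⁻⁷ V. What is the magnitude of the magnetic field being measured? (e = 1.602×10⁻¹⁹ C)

B ≈ 0.173 T

From V_H = IB/(n e t), B = V_H n e t / I.
B = (8.86×10⁻⁷)(1.76×10²⁸)(1.602×10⁻¹⁹)(6.91×10⁻⁴)/9.98 ≈ 0.173 T.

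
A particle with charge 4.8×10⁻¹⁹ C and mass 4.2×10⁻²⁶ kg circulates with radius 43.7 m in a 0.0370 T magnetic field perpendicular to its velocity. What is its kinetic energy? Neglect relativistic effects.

v = |q|Br/m, then KE = ½mv² = (qBr)²/(2m).
v = (4.8×10⁻¹⁹)(0.0370)(43.7)/4.2×10⁻²⁶ ≈ 1.848×10⁷ m/s.
KE = ½(4.2×10⁻²⁶)(1.848×10⁷)² ≈ 7.17×10⁻¹² J = 4.48×10⁷ eV.

KE ≈ 4.48×10⁷ eV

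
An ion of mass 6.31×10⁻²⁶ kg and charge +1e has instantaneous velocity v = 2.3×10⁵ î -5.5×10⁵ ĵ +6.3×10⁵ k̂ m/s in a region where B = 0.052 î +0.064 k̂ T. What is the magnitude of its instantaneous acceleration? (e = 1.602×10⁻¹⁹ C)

v×B = (-3.52×10⁴, 1.80×10⁴, 2.86×10⁴) N/C.
F = q v×B = (1.602×10⁻¹⁹ C)·(-3.52×10⁴, 1.80×10⁴, 2.86×10⁴) = (-5.64×10⁻¹⁵, 2.89×10⁻¹⁵, 4.58×10⁻¹⁵) N.
|a| = |F|/m = 7.819×10⁻¹⁵/6.31×10⁻²⁶ ≈ 1.24×10¹¹ m/s².

|a| ≈ 1.24×10¹¹ m/s²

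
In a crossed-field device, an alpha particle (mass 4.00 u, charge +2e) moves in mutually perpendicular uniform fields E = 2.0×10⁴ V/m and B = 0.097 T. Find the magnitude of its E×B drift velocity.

In crossed fields the guiding centre drifts at v_d = |E×B|/B² = E/B, independent of charge and mass.
v_d = 2.0×10⁴/0.097 = 2.1×10⁵ m/s.

v_d ≈ 2.1×10⁵ m/s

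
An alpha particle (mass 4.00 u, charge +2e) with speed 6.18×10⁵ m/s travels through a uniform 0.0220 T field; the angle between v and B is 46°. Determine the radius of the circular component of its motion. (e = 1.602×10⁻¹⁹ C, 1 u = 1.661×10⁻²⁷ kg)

r ≈ 0.419 m

v⊥ = v sinθ = 6.18×10⁵·sin46° ≈ 4.446×10⁵ m/s.
r = m v⊥/(|q|B) = (6.644×10⁻²⁷)(4.446×10⁵)/((3.204×10⁻¹⁹)(0.0220)) ≈ 0.419 m.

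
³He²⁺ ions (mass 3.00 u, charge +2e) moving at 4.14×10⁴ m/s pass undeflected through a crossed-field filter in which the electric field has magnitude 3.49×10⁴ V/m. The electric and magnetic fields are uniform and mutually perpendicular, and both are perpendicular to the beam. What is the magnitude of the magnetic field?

B = 0.843 T

Balance of forces in the selector: qE = qvB ⇒ B = E/v.
B = 3.49×10⁴/4.14×10⁴ = 0.843 T.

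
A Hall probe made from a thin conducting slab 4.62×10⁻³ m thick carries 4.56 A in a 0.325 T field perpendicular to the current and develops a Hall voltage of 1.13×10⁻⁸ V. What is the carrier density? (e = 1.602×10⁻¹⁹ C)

n ≈ 1.77×10²⁹ m⁻³

From V_H = IB/(n e t), n = IB/(V_H e t).
n = (4.56)(0.325)/((1.13×10⁻⁸)(1.602×10⁻¹⁹)(4.62×10⁻³)) ≈ 1.77×10²⁹ m⁻³.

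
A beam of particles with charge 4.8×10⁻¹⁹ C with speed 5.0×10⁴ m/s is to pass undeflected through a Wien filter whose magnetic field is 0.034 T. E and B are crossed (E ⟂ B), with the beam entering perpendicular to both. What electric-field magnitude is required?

For straight-line motion qE = qvB, so E = vB.
E = 5.0×10⁴ × 0.034 = 1700 V/m.

E = 1700 V/m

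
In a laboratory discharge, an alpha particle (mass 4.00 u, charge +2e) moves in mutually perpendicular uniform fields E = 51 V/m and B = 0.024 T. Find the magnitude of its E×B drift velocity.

In crossed fields the guiding centre drifts at v_d = |E×B|/B² = E/B, independent of charge and mass.
v_d = 51/0.024 = 2100 m/s.

v_d ≈ 2100 m/s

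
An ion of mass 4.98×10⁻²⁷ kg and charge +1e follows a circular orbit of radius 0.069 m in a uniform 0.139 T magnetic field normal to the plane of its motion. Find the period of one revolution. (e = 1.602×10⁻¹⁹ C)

T ≈ 1.41×10⁻⁶ s

The cyclotron period depends only on m, q, B: T = 2πm/(|q|B).
T = 2π(4.98×10⁻²⁷)/((1.602×10⁻¹⁹)(0.139)) ≈ 1.41×10⁻⁶ s.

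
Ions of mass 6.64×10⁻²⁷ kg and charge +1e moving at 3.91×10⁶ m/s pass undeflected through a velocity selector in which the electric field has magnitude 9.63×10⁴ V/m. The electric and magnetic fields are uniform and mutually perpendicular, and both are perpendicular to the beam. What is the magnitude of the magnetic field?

B = 0.0246 T

Balance of forces in the selector: qE = qvB ⇒ B = E/v.
B = 9.63×10⁴/3.91×10⁶ = 0.0246 T.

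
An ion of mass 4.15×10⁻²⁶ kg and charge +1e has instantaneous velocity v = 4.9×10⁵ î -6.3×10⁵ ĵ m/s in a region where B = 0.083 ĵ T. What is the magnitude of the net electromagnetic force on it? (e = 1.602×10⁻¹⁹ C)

|F| ≈ 6.52×10⁻¹⁵ N

v×B = (0, 0, 4.07×10⁴) N/C.
F = q v×B = (1.602×10⁻¹⁹ C)·(0, 0, 4.07×10⁴) = (0, 0, 6.52×10⁻¹⁵) N.
|F| = 6.52×10⁻¹⁵ N.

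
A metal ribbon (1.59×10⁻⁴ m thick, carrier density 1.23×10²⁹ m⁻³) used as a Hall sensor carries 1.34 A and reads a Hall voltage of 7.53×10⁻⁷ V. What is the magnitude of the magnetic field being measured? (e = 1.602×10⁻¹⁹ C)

B ≈ 1.76 T

From V_H = IB/(n e t), B = V_H n e t / I.
B = (7.53×10⁻⁷)(1.23×10²⁹)(1.602×10⁻¹⁹)(1.59×10⁻⁴)/1.34 ≈ 1.76 T.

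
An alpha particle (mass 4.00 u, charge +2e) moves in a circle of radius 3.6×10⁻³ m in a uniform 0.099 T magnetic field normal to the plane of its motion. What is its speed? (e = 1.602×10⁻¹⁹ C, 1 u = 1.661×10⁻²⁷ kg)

v ≈ 1.7×10⁴ m/s

From |q|vB = mv²/r, v = |q|Br/m.
v = (3.204×10⁻¹⁹)(0.099)(3.6×10⁻³)/6.644×10⁻²⁷ ≈ 1.7×10⁴ m/s.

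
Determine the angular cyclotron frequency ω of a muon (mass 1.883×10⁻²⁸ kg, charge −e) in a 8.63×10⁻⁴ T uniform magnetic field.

ω ≈ 7.34×10⁵ rad/s

ω = |q|B/m.
ω = (1.602×10⁻¹⁹)(8.63×10⁻⁴)/1.883×10⁻²⁸ ≈ 7.34×10⁵ rad/s.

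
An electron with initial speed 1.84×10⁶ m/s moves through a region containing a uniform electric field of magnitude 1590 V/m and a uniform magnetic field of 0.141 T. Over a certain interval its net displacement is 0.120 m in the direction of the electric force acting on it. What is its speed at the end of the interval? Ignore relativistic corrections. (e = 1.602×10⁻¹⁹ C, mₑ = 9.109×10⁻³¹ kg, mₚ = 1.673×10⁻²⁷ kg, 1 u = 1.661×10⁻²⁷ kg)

v_f ≈ 8.40×10⁶ m/s

B does no work; ΔKE = |q|E d.
½mv_f² = ½mv₀² + |q|Ed = ½(9.109×10⁻³¹)(1.84×10⁶)² + (1.602×10⁻¹⁹)(1590)(0.120) ≈ 1.542×10⁻¹⁸ J + 3.057×10⁻¹⁷ J ≈ 3.211×10⁻¹⁷ J.
v_f = √(2·3.211×10⁻¹⁷/9.109×10⁻³¹) ≈ 8.40×10⁶ m/s.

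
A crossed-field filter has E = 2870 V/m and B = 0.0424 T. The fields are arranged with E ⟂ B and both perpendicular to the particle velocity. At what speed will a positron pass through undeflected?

Zero net Lorentz force requires |qE| = |q v×B|, i.e. E = vB.
v = E/B = 2870/0.0424 = 6.77×10⁴ m/s.

v = 6.77×10⁴ m/s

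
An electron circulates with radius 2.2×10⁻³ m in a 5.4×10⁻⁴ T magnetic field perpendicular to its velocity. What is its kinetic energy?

KE ≈ 2.0×10⁻²⁰ J

v = |q|Br/m, then KE = ½mv² = (qBr)²/(2m).
v = (1.602×10⁻¹⁹)(5.4×10⁻⁴)(2.2×10⁻³)/9.109×10⁻³¹ ≈ 2.089×10⁵ m/s.
KE = ½(9.109×10⁻³¹)(2.089×10⁵)² ≈ 2.0×10⁻²⁰ J.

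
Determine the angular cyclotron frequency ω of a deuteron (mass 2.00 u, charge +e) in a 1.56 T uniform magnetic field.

ω ≈ 7.52×10⁷ rad/s

ω = |q|B/m.
ω = (1.602×10⁻¹⁹)(1.56)/3.322×10⁻²⁷ ≈ 7.52×10⁷ rad/s.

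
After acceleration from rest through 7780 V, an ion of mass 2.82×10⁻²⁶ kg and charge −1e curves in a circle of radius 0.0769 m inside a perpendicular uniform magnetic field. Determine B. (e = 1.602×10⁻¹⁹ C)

B ≈ 0.681 T

v = √(2|q|V/m) = √(2·1.602×10⁻¹⁹·7780/2.82×10⁻²⁶) ≈ 2.973×10⁵ m/s.
B = mv/(|q|r) = (2.82×10⁻²⁶)(2.973×10⁵)/((1.602×10⁻¹⁹)(0.0769)) ≈ 0.681 T.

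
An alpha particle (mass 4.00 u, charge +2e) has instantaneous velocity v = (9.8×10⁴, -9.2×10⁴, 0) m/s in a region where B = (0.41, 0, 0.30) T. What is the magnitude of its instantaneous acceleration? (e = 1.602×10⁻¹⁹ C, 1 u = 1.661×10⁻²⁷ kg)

|a| ≈ 2.66×10¹² m/s²

v×B = (-2.76×10⁴, -2.94×10⁴, 3.77×10⁴) N/C.
F = q v×B = (3.204×10⁻¹⁹ C)·(-2.76×10⁴, -2.94×10⁴, 3.77×10⁴) = (-8.84×10⁻¹⁵, -9.42×10⁻¹⁵, 1.21×10⁻¹⁴) N.
|a| = |F|/m = 1.769×10⁻¹⁴/6.644×10⁻²⁷ ≈ 2.66×10¹² m/s².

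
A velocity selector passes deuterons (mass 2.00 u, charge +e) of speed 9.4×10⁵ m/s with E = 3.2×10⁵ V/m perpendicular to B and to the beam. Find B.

Balance of forces in the selector: qE = qvB ⇒ B = E/v.
B = 3.2×10⁵/9.4×10⁵ = 0.34 T.

B = 0.34 T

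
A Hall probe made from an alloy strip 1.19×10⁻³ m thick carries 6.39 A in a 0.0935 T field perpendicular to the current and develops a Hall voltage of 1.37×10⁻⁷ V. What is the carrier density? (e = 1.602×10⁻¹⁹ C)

n ≈ 2.29×10²⁸ m⁻³

From V_H = IB/(n e t), n = IB/(V_H e t).
n = (6.39)(0.0935)/((1.37×10⁻⁷)(1.602×10⁻¹⁹)(1.19×10⁻³)) ≈ 2.29×10²⁸ m⁻³.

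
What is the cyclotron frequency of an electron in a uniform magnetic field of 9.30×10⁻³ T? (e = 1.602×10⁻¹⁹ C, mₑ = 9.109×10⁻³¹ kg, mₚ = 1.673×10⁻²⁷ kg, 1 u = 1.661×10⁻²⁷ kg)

f = |q|B/(2πm).
f = (1.602×10⁻¹⁹)(9.30×10⁻³)/(2π·9.109×10⁻³¹) ≈ 2.60×10⁸ Hz.

f ≈ 2.60×10⁸ Hz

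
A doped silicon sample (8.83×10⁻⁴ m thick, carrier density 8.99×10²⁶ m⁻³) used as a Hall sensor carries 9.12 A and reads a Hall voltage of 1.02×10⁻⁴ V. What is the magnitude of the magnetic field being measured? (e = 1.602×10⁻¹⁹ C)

B ≈ 1.42 T

From V_H = IB/(n e t), B = V_H n e t / I.
B = (1.02×10⁻⁴)(8.99×10²⁶)(1.602×10⁻¹⁹)(8.83×10⁻⁴)/9.12 ≈ 1.42 T.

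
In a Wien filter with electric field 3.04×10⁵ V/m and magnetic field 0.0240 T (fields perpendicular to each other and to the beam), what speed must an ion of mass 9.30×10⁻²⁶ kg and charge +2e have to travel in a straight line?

v = 1.27×10⁷ m/s

Straight-line motion ⇒ electric and magnetic forces cancel, so E = vB.
v = E/B = 3.04×10⁵/0.0240 = 1.27×10⁷ m/s.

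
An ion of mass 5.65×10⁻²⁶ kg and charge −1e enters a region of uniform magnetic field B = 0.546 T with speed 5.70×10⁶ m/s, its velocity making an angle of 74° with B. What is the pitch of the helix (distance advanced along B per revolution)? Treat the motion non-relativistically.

p ≈ 6.38 m

v∥ = v cosθ = 5.70×10⁶·cos74° ≈ 1.571×10⁶ m/s.
T = 2πm/(|q|B) = 2π(5.65×10⁻²⁶)/((1.602×10⁻¹⁹)(0.546)) ≈ 4.059×10⁻⁶ s.
pitch = v∥ T = (1.571×10⁶)(4.059×10⁻⁶) ≈ 6.38 m.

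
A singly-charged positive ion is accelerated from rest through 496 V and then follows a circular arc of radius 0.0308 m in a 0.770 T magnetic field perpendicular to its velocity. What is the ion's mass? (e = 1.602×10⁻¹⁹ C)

Combine |q|V = ½mv² and r = mv/(|q|B): eliminate v to get m = qB²r²/(2V).
m = (1.602×10⁻¹⁹)(0.770)²(0.0308)²/(2·496) ≈ 9.08×10⁻²⁶ kg.

m ≈ 9.08×10⁻²⁶ kg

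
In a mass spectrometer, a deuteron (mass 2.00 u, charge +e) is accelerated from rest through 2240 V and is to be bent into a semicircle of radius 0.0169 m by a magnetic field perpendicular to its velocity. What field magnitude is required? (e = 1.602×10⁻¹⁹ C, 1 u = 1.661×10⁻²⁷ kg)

B ≈ 0.570 T

v = √(2|q|V/m) = √(2·1.602×10⁻¹⁹·2240/3.322×10⁻²⁷) ≈ 4.648×10⁵ m/s.
B = mv/(|q|r) = (3.322×10⁻²⁷)(4.648×10⁵)/((1.602×10⁻¹⁹)(0.0169)) ≈ 0.570 T.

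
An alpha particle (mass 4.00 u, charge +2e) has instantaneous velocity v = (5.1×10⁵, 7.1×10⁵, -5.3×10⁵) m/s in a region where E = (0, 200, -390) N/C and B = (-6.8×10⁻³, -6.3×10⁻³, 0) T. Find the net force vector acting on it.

v×B = (-3340, 3600, 1620) N/C.
E + v×B = (-3340, 3800, 1220) N/C.
F = q(E + v×B) = (3.204×10⁻¹⁹ C)·(-3340, 3800, 1220) = (-1.07×10⁻¹⁵, 1.22×10⁻¹⁵, 3.92×10⁻¹⁶) N.

F ≈ (-1.07×10⁻¹⁵, 1.22×10⁻¹⁵, 3.92×10⁻¹⁶) N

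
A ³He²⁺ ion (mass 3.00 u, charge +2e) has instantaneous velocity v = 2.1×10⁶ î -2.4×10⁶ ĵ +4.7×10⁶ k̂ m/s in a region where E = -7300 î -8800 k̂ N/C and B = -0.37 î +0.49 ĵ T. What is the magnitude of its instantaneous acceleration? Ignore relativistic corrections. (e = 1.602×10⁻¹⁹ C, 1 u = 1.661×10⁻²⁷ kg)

|a| ≈ 1.86×10¹⁴ m/s²

v×B = (-2.30×10⁶, -1.74×10⁶, 1.41×10⁵) N/C.
E + v×B = (-2.31×10⁶, -1.74×10⁶, 1.32×10⁵) N/C.
F = q(E + v×B) = (3.204×10⁻¹⁹ C)·(-2.31×10⁶, -1.74×10⁶, 1.32×10⁵) = (-7.40×10⁻¹³, -5.57×10⁻¹³, 4.24×10⁻¹⁴) N.
|a| = |F|/m = 9.275×10⁻¹³/4.983×10⁻²⁷ ≈ 1.86×10¹⁴ m/s².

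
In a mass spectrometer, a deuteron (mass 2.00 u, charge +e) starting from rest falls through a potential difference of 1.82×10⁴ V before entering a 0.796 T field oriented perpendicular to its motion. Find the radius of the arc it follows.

Acceleration: |q|V = ½mv² ⇒ v = √(2|q|V/m) = √(2·1.602×10⁻¹⁹·1.82×10⁴/3.322×10⁻²⁷) ≈ 1.325×10⁶ m/s.
In the field: r = mv/(|q|B) = (3.322×10⁻²⁷)(1.325×10⁶)/((1.602×10⁻¹⁹)(0.796)) ≈ 0.0345 m.

r ≈ 0.0345 m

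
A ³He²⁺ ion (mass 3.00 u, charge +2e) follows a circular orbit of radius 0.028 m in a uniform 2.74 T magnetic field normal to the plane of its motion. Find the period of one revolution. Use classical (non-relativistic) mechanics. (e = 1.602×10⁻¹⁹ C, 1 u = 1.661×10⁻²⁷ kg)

The cyclotron period depends only on m, q, B: T = 2πm/(|q|B).
T = 2π(4.983×10⁻²⁷)/((3.204×10⁻¹⁹)(2.74)) ≈ 3.57×10⁻⁸ s.

T ≈ 3.57×10⁻⁸ s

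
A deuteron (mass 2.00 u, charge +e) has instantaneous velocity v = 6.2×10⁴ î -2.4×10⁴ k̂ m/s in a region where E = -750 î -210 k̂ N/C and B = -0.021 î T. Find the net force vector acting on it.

v×B = (0, 504, 0) N/C.
E + v×B = (-750, 504, -210) N/C.
F = q(E + v×B) = (1.602×10⁻¹⁹ C)·(-750, 504, -210) = (-1.20×10⁻¹⁶, 8.07×10⁻¹⁷, -3.36×10⁻¹⁷) N.

F ≈ (-1.20×10⁻¹⁶, 8.07×10⁻¹⁷, -3.36×10⁻¹⁷) N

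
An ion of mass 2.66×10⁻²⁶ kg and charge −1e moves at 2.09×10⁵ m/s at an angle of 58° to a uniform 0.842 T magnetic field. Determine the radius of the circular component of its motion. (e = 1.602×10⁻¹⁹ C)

r ≈ 0.0350 m

v⊥ = v sinθ = 2.09×10⁵·sin58° ≈ 1.772×10⁵ m/s.
r = m v⊥/(|q|B) = (2.66×10⁻²⁶)(1.772×10⁵)/((1.602×10⁻¹⁹)(0.842)) ≈ 0.0350 m.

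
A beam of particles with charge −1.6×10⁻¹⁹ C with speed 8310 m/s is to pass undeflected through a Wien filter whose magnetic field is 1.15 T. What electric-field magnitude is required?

For straight-line motion qE = qvB, so E = vB.
E = 8310 × 1.15 = 9560 V/m.

E = 9560 V/m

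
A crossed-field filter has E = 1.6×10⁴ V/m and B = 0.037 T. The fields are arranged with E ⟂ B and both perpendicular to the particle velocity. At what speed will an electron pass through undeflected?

Zero net Lorentz force requires |qE| = |q v×B|, i.e. E = vB.
v = E/B = 1.6×10⁴/0.037 = 4.3×10⁵ m/s.

v = 4.3×10⁵ m/s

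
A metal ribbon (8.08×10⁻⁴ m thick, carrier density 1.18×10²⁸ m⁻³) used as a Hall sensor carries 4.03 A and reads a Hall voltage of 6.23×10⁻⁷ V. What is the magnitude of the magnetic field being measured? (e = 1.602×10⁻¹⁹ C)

From V_H = IB/(n e t), B = V_H n e t / I.
B = (6.23×10⁻⁷)(1.18×10²⁸)(1.602×10⁻¹⁹)(8.08×10⁻⁴)/4.03 ≈ 0.236 T.

B ≈ 0.236 T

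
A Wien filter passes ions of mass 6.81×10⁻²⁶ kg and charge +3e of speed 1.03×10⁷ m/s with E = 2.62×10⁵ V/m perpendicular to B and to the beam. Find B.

B = 0.0254 T

Balance of forces in the selector: qE = qvB ⇒ B = E/v.
B = 2.62×10⁵/1.03×10⁷ = 0.0254 T.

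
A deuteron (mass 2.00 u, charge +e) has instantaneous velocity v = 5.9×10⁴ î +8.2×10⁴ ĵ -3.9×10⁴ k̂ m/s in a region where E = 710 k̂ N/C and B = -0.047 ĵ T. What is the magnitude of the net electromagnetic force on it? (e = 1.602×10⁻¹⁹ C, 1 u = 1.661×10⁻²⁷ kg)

|F| ≈ 4.42×10⁻¹⁶ N

v×B = (-1830, 0, -2770) N/C.
E + v×B = (-1830, 0, -2060) N/C.
F = q(E + v×B) = (1.602×10⁻¹⁹ C)·(-1830, 0, -2060) = (-2.94×10⁻¹⁶, 0, -3.30×10⁻¹⁶) N.
|F| = 4.42×10⁻¹⁶ N.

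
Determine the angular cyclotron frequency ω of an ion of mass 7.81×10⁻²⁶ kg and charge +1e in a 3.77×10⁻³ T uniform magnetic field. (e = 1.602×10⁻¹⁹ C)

ω = |q|B/m.
ω = (1.602×10⁻¹⁹)(3.77×10⁻³)/7.81×10⁻²⁶ ≈ 7730 rad/s.

ω ≈ 7730 rad/s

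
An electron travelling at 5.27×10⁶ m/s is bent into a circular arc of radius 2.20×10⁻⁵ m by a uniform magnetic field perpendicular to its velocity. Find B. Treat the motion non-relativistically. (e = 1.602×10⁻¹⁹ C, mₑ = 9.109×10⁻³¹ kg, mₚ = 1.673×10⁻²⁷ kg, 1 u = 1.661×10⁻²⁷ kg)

From |q|vB = mv²/r, B = mv/(|q|r).
B = (9.109×10⁻³¹)(5.27×10⁶)/((1.602×10⁻¹⁹)(2.20×10⁻⁵)) ≈ 1.36 T.

B ≈ 1.36 T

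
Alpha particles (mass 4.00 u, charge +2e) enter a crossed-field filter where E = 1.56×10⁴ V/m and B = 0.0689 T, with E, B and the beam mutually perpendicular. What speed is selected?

v = 2.26×10⁵ m/s

Zero net Lorentz force requires |qE| = |q v×B|, i.e. E = vB.
v = E/B = 1.56×10⁴/0.0689 = 2.26×10⁵ m/s.
The result is independent of the particle's charge and mass.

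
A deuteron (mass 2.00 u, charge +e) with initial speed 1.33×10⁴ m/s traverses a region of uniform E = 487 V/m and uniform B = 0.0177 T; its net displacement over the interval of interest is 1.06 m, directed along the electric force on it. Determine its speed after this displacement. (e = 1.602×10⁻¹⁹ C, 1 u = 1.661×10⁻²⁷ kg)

v_f ≈ 2.24×10⁵ m/s

B does no work; ΔKE = |q|E d.
½mv_f² = ½mv₀² + |q|Ed = ½(3.322×10⁻²⁷)(1.33×10⁴)² + (1.602×10⁻¹⁹)(487)(1.06) ≈ 2.938×10⁻¹⁹ J + 8.270×10⁻¹⁷ J ≈ 8.299×10⁻¹⁷ J.
v_f = √(2·8.299×10⁻¹⁷/3.322×10⁻²⁷) ≈ 2.24×10⁵ m/s.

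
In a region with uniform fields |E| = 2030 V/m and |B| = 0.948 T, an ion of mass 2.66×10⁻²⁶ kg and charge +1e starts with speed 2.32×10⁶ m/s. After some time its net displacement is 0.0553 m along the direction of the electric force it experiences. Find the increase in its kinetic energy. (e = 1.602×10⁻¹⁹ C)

The magnetic force is always ⟂ v and does no work; only the electric force changes KE.
ΔKE = F_E · d = |q|E d = (1.602×10⁻¹⁹)(2030)(0.0553) ≈ 1.80×10⁻¹⁷ J.

ΔKE ≈ 1.80×10⁻¹⁷ J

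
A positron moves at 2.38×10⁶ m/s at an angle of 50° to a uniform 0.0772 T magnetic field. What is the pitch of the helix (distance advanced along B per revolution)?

v∥ = v cosθ = 2.38×10⁶·cos50° ≈ 1.530×10⁶ m/s.
T = 2πm/(|q|B) = 2π(9.109×10⁻³¹)/((1.602×10⁻¹⁹)(0.0772)) ≈ 4.628×10⁻¹⁰ s.
pitch = v∥ T = (1.530×10⁶)(4.628×10⁻¹⁰) ≈ 7.08×10⁻⁴ m.

p ≈ 7.08×10⁻⁴ m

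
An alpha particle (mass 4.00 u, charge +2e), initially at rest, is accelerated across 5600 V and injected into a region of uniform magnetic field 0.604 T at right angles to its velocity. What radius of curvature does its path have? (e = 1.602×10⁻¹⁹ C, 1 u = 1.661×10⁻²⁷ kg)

Acceleration: |q|V = ½mv² ⇒ v = √(2|q|V/m) = √(2·3.204×10⁻¹⁹·5600/6.644×10⁻²⁷) ≈ 7.349×10⁵ m/s.
In the field: r = mv/(|q|B) = (6.644×10⁻²⁷)(7.349×10⁵)/((3.204×10⁻¹⁹)(0.604)) ≈ 0.0252 m.

r ≈ 0.0252 m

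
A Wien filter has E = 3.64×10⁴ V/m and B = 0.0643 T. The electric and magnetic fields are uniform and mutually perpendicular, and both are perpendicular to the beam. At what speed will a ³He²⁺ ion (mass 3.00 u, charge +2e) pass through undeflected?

v = 5.66×10⁵ m/s

For undeflected motion the electric and magnetic forces balance: qE = qvB.
v = E/B = 3.64×10⁴/0.0643 = 5.66×10⁵ m/s.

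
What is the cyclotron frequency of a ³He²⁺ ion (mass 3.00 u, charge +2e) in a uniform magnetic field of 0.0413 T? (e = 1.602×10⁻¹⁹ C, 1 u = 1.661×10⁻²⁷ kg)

f = |q|B/(2πm).
f = (3.204×10⁻¹⁹)(0.0413)/(2π·4.983×10⁻²⁷) ≈ 4.23×10⁵ Hz.

f ≈ 4.23×10⁵ Hz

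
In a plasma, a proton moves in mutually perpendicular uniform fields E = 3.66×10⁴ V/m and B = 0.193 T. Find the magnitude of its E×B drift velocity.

v_d ≈ 1.90×10⁵ m/s

The steady drift has the magnetic force balancing the electric force, so v_d = E/B.
v_d = 3.66×10⁴/0.193 = 1.90×10⁵ m/s.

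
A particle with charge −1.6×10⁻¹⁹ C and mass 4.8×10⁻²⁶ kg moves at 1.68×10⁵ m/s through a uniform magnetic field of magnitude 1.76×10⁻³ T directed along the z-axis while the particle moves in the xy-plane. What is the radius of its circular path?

The magnetic force provides the centripetal force: |q|vB = mv²/r.
r = mv/(|q|B) = (4.8×10⁻²⁶)(1.68×10⁵)/((1.6×10⁻¹⁹)(1.76×10⁻³)) ≈ 28.6 m.

r ≈ 28.6 m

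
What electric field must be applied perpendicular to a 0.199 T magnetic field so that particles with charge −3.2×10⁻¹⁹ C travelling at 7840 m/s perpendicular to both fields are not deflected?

For straight-line motion qE = qvB, so E = vB.
E = 7840 × 0.199 = 1560 V/m.

E = 1560 V/m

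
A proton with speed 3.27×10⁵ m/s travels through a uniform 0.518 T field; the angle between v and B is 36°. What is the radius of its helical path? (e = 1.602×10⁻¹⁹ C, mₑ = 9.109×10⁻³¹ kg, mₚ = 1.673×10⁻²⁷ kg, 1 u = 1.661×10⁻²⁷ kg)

v⊥ = v sinθ = 3.27×10⁵·sin36° ≈ 1.922×10⁵ m/s.
r = m v⊥/(|q|B) = (1.673×10⁻²⁷)(1.922×10⁵)/((1.602×10⁻¹⁹)(0.518)) ≈ 3.87×10⁻³ m.

r ≈ 3.87×10⁻³ m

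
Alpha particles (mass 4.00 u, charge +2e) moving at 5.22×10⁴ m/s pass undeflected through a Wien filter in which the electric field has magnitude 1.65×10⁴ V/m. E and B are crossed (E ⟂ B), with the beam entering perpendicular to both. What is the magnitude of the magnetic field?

B = 0.316 T

Balance of forces in the selector: qE = qvB ⇒ B = E/v.
B = 1.65×10⁴/5.22×10⁴ = 0.316 T.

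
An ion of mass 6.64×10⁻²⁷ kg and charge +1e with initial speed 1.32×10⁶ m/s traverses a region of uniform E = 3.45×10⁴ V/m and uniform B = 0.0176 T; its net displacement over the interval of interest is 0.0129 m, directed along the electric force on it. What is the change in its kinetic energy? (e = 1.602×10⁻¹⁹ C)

ΔKE ≈ 7.13×10⁻¹⁷ J

The magnetic force is always ⟂ v and does no work; only the electric force changes KE.
ΔKE = F_E · d = |q|E d = (1.602×10⁻¹⁹)(3.45×10⁴)(0.0129) ≈ 7.13×10⁻¹⁷ J.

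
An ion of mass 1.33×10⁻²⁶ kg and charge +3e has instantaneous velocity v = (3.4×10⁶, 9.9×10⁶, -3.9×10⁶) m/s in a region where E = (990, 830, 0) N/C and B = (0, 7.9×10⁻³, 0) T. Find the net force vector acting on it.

v×B = (3.08×10⁴, 0, 2.69×10⁴) N/C.
E + v×B = (3.18×10⁴, 830, 2.69×10⁴) N/C.
F = q(E + v×B) = (4.806×10⁻¹⁹ C)·(3.18×10⁴, 830, 2.69×10⁴) = (1.53×10⁻¹⁴, 3.99×10⁻¹⁶, 1.29×10⁻¹⁴) N.

F ≈ (1.53×10⁻¹⁴, 3.99×10⁻¹⁶, 1.29×10⁻¹⁴) N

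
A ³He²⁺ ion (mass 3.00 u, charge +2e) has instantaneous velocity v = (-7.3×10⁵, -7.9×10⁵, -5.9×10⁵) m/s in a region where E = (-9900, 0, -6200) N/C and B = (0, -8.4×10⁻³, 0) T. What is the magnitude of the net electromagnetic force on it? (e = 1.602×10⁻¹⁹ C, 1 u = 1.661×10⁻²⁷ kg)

v×B = (-4960, 0, 6130) N/C.
E + v×B = (-1.49×10⁴, 0, -68.0) N/C.
F = q(E + v×B) = (3.204×10⁻¹⁹ C)·(-1.49×10⁴, 0, -68.0) = (-4.76×10⁻¹⁵, 0, -2.18×10⁻¹⁷) N.
|F| = 4.76×10⁻¹⁵ N.

|F| ≈ 4.76×10⁻¹⁵ N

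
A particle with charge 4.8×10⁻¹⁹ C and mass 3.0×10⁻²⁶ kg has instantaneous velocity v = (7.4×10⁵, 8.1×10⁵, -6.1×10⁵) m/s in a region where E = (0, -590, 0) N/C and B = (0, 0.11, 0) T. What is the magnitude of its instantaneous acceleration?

v×B = (6.71×10⁴, 0, 8.14×10⁴) N/C.
E + v×B = (6.71×10⁴, -590, 8.14×10⁴) N/C.
F = q(E + v×B) = (4.8×10⁻¹⁹ C)·(6.71×10⁴, -590, 8.14×10⁴) = (3.22×10⁻¹⁴, -2.83×10⁻¹⁶, 3.91×10⁻¹⁴) N.
|a| = |F|/m = 5.064×10⁻¹⁴/3.0×10⁻²⁶ ≈ 1.69×10¹² m/s².

|a| ≈ 1.69×10¹² m/s²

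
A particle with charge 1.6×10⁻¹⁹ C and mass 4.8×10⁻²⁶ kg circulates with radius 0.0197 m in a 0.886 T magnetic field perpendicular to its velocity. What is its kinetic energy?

KE ≈ 507 eV

v = |q|Br/m, then KE = ½mv² = (qBr)²/(2m).
v = (1.6×10⁻¹⁹)(0.886)(0.0197)/4.8×10⁻²⁶ ≈ 5.818×10⁴ m/s.
KE = ½(4.8×10⁻²⁶)(5.818×10⁴)² ≈ 8.12×10⁻¹⁷ J = 507 eV.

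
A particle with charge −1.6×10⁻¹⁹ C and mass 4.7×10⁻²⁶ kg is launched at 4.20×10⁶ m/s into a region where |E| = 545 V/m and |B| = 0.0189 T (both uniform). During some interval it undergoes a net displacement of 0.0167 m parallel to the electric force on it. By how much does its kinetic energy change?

The magnetic force is always ⟂ v and does no work; only the electric force changes KE.
ΔKE = F_E · d = |q|E d = (1.6×10⁻¹⁹)(545)(0.0167) ≈ 1.46×10⁻¹⁸ J.

ΔKE ≈ 1.46×10⁻¹⁸ J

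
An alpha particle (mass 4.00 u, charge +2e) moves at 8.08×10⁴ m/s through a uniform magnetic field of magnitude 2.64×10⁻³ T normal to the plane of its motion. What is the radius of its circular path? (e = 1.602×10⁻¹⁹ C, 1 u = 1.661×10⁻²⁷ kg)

r ≈ 0.635 m

The magnetic force provides the centripetal force: |q|vB = mv²/r.
r = mv/(|q|B) = (6.644×10⁻²⁷)(8.08×10⁴)/((3.204×10⁻¹⁹)(2.64×10⁻³)) ≈ 0.635 m.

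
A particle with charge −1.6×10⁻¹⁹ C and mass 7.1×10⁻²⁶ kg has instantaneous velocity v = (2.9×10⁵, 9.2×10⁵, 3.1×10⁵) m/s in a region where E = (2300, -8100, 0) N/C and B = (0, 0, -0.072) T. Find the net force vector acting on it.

v×B = (-6.62×10⁴, 2.09×10⁴, 0) N/C.
E + v×B = (-6.39×10⁴, 1.28×10⁴, 0) N/C.
F = q(E + v×B) = (−1.6×10⁻¹⁹ C)·(-6.39×10⁴, 1.28×10⁴, 0) = (1.02×10⁻¹⁴, -2.04×10⁻¹⁵, 0) N.

F ≈ (1.02×10⁻¹⁴, -2.04×10⁻¹⁵, 0) N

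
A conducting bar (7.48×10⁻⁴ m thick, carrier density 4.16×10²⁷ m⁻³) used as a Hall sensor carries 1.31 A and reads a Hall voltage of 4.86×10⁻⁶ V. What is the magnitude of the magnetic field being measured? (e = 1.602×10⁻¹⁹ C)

From V_H = IB/(n e t), B = V_H n e t / I.
B = (4.86×10⁻⁶)(4.16×10²⁷)(1.602×10⁻¹⁹)(7.48×10⁻⁴)/1.31 ≈ 1.85 T.

B ≈ 1.85 T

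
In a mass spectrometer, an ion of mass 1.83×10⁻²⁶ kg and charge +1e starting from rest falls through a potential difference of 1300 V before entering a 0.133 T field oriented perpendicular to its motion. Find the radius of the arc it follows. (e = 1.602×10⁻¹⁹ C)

r ≈ 0.130 m

Acceleration: |q|V = ½mv² ⇒ v = √(2|q|V/m) = √(2·1.602×10⁻¹⁹·1300/1.83×10⁻²⁶) ≈ 1.509×10⁵ m/s.
In the field: r = mv/(|q|B) = (1.83×10⁻²⁶)(1.509×10⁵)/((1.602×10⁻¹⁹)(0.133)) ≈ 0.130 m.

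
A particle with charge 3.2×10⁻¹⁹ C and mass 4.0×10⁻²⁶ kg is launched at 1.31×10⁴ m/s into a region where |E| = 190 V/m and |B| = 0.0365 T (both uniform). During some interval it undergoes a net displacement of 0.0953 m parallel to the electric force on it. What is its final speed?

v_f ≈ 2.15×10⁴ m/s

B does no work; ΔKE = |q|E d.
½mv_f² = ½mv₀² + |q|Ed = ½(4.0×10⁻²⁶)(1.31×10⁴)² + (3.2×10⁻¹⁹)(190)(0.0953) ≈ 3.432×10⁻¹⁸ J + 5.794×10⁻¹⁸ J ≈ 9.226×10⁻¹⁸ J.
v_f = √(2·9.226×10⁻¹⁸/4.0×10⁻²⁶) ≈ 2.15×10⁴ m/s.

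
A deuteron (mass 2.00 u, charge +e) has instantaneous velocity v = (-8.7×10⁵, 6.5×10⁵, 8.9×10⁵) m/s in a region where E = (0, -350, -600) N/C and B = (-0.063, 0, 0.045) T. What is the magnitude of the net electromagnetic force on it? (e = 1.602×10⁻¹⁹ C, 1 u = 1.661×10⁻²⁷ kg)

v×B = (2.92×10⁴, -1.69×10⁴, 4.10×10⁴) N/C.
E + v×B = (2.92×10⁴, -1.73×10⁴, 4.04×10⁴) N/C.
F = q(E + v×B) = (1.602×10⁻¹⁹ C)·(2.92×10⁴, -1.73×10⁴, 4.04×10⁴) = (4.69×10⁻¹⁵, -2.77×10⁻¹⁵, 6.46×10⁻¹⁵) N.
|F| = 8.45×10⁻¹⁵ N.

|F| ≈ 8.45×10⁻¹⁵ N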